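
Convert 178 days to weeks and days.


25 weeks 3 days

Weeks: 178 ÷ 7 = 25 remainder 3


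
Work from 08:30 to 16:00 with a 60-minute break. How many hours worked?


Total time = (16×60+0) - (8×60+30)
= 960 - 510 = 450 min
Minus break: 450 - 60 = 390 min
= 6h 30m

6h 30m (390 minutes)


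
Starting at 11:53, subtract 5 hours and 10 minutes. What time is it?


Start: 713 minutes from midnight
Subtract: 310 minutes
Remaining: 713 - 310 = 403
Hours: 6, Minutes: 43

06:43


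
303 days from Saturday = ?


Monday

Start: Saturday (index 5)
(5 + 303) mod 7
= 308 mod 7
= 0
Index 0 → Monday


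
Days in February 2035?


28 days

Month: February (month 2)
February: 28 or 29 (leap year)
2035 leap year? No


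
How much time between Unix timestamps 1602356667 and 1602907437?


Difference = 1602907437 - 1602356667 = 550770 seconds
In hours: 550770 / 3600 ≈ 153.0
In days: 550770 / 86400 ≈ 6.37

550770 seconds (153.0 hours / 6.37 days)


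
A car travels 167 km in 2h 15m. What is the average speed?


74.2 km/h

Distance: 167 km
Time: 2h 15m = 135 min = 135/60 = 9/4 hours
Speed = 167 ÷ (9/4) = 167 × 4 / 9 = 668/9 ≈ 74.2 km/h


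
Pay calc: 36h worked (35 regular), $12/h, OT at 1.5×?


Regular: 35h × $12 = $420.00
Overtime: 36 - 35 = 1h
OT pay: 1h × $12 × 1.5 = $18.00
Total = $420.00 + $18.00 = $438.00

$438.00


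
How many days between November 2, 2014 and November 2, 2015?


From November 2, 2014 to November 2, 2015
Rest of November 2014: 30 - 2 = 28
Full months: December 31, January 31, February 2015 28, March 31, April 30, May 31, June 30, July 31, August 31, September 30, October 31
Days into November 2015: 2
Total = 28 + 31 + 31 + 28 + 31 + 30 + 31 + 30 + 31 + 31 + 30 + 31 + 2 = 365 days

365 days


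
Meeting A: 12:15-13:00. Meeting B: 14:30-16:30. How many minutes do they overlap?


Meeting A: 735-780 (in minutes from midnight)
Meeting B: 870-990
Overlap start = max(735, 870) = 870
Overlap end = min(780, 990) = 780
Overlap = max(0, 780 - 870) = 0 min

0 minutes


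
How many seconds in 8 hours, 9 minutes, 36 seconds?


29376 seconds

Hours: 8 × 3600 = 28800
Minutes: 9 × 60 = 540
Seconds: 36
Total = 28800 + 540 + 36 = 29376


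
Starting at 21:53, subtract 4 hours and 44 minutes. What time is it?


17:09

Start: 1313 minutes from midnight
Subtract: 284 minutes
Remaining: 1313 - 284 = 1029
Hours: 17, Minutes: 9


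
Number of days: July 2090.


Month: July (month 7)
July has 31 days

31 days


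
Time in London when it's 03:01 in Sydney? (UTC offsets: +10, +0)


Time difference = UTC+0 - UTC+10 = -10 hours
New hour = (3 -10) mod 24
= -7 mod 24 = 17
Minutes unchanged → 17:01; -7 < 0 → previous day

17:01 (previous day)


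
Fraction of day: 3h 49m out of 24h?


0.1590 (15.90%)

Total minutes: 3×60 + 49 = 229
Day = 24×60 = 1440 minutes
Fraction = 229/1440 ≈ 0.1590
As a percentage: 229/1440 × 100 ≈ 15.90%


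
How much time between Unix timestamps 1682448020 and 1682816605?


368585 seconds (102.4 hours / 4.27 days)

Difference = 1682816605 - 1682448020 = 368585 seconds
In hours: 368585 / 3600 ≈ 102.4
In days: 368585 / 86400 ≈ 4.27


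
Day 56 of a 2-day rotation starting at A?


Shift B

Shifts: A, B
Start: A (index 0)
Day 56: (0 + 56 - 1) mod 2
= 55 mod 2
= 1
Index 1 → shift B


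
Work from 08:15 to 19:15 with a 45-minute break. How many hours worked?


10h 15m (615 minutes)

Total time = (19×60+15) - (8×60+15)
= 1155 - 495 = 660 min
Minus break: 660 - 45 = 615 min
= 10h 15m


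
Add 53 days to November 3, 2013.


December 26, 2013

Start: November 3, 2013
Add 53 days
November 3 → December 1: 30 - 3 + 1 = 28 days (53 - 28 = 25 left)
December 1 + 25 = December 26, 2013


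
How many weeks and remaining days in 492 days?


70 weeks 2 days

Weeks: 492 ÷ 7 = 70 remainder 2


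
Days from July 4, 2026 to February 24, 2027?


From July 4, 2026 to February 24, 2027
Rest of July 2026: 31 - 4 = 27
Full months: August 31, September 30, October 31, November 30, December 31, January 31
Days into February 2027: 24
Total = 27 + 31 + 30 + 31 + 30 + 31 + 31 + 24 = 235 days

235 days


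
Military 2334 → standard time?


Hour: 23
23 - 12 = 11 → PM

11:34 PM


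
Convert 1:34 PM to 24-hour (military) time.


Input: 1:34 PM
PM: 1 + 12 = 13

13:34


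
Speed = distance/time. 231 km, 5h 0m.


Distance: 231 km
Time: 5 hours
Speed = 231 / 5 = 46.2 km/h

46.2 km/h


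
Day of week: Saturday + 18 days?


Wednesday

Start: Saturday (index 5)
(5 + 18) mod 7
= 23 mod 7
= 2
Index 2 → Wednesday


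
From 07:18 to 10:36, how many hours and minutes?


End time in minutes: 10×60 + 36 = 636
Start time in minutes: 7×60 + 18 = 438
Difference = 636 - 438 = 198 minutes
= 3 hours 18 minutes

3h 18m


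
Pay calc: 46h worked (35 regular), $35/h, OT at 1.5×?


Regular: 35h × $35 = $1225.00
Overtime: 46 - 35 = 11h
OT pay: 11h × $35 × 1.5 = $577.50
Total = $1225.00 + $577.50 = $1802.50

$1802.50


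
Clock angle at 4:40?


100.0°

Hour hand = 4×30 + 40×0.5 = 140.0°
Minute hand = 40×6 = 240°
Difference = |140.0 - 240| = 100.0°


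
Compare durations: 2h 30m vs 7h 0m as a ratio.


5:14 (0.36)

Duration 1: 150 minutes
Duration 2: 420 minutes
Ratio = 150:420
GCD = 30
Simplified = 5:14
As a decimal: 5/14 ≈ 0.36


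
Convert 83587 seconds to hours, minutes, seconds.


Hours: 83587 ÷ 3600 = 23 remainder 787
Minutes: 787 ÷ 60 = 13 remainder 7
Seconds: 7

23h 13m 7s


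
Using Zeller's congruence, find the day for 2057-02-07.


Zeller's congruence:
q=7, m=14, k=56, j=20
h = (7 + ⌊13×15/5⌋ + 56 + ⌊56/4⌋ + ⌊20/4⌋ - 2×20) mod 7
= (7 + 39 + 56 + 14 + 5 - 40) mod 7
= 81 mod 7 = 4
h=4 → Wednesday

Wednesday


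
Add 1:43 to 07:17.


Start: 437 minutes from midnight
Add: 103 minutes
Total: 540 minutes
Hours: 540 ÷ 60 = 9 remainder 0

09:00


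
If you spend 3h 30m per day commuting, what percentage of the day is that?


14.6%

Time: 210 minutes
Day: 1440 minutes
Percentage = (210/1440) × 100 ≈ 14.6%


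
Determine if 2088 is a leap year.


Rules: divisible by 4 AND (not by 100 OR by 400)
2088 ÷ 4 = 522 exactly → divisible by 4
2088 ÷ 100 = 20 remainder 88 → not divisible by 100
Divisible by 4 but not by 100 → leap year

Yes


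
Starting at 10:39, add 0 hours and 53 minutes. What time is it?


Start: 639 minutes from midnight
Add: 53 minutes
Total: 692 minutes
Hours: 692 ÷ 60 = 11 remainder 32

11:32


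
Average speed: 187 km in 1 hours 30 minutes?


Distance: 187 km
Time: 1h 30m = 90 min = 90/60 = 3/2 hours
Speed = 187 ÷ (3/2) = 187 × 2 / 3 = 374/3 ≈ 124.7 km/h

124.7 km/h


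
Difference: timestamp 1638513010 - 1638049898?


463112 seconds (128.6 hours / 5.36 days)

Difference = 1638513010 - 1638049898 = 463112 seconds
In hours: 463112 / 3600 ≈ 128.6
In days: 463112 / 86400 ≈ 5.36


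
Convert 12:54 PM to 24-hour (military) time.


12:54

Input: 12:54 PM
12 PM → 12 (noon)


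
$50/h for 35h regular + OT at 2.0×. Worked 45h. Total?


$2750.00

Regular: 35h × $50 = $1750.00
Overtime: 45 - 35 = 10h
OT pay: 10h × $50 × 2.0 = $1000.00
Total = $1750.00 + $1000.00 = $2750.00


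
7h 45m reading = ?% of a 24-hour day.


Time: 465 minutes
Day: 1440 minutes
Percentage = (465/1440) × 100 ≈ 32.3%

32.3%


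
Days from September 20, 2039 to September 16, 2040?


From September 20, 2039 to September 16, 2040
Rest of September 2039: 30 - 20 = 10
Full months: October 31, November 30, December 31, January 31, February 2040 29, March 31, April 30, May 31, June 30, July 31, August 31
Days into September 2040: 16
Total = 10 + 31 + 30 + 31 + 31 + 29 + 31 + 30 + 31 + 30 + 31 + 31 + 16 = 362 days

362 days


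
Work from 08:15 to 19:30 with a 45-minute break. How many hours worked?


Total time = (19×60+30) - (8×60+15)
= 1170 - 495 = 675 min
Minus break: 675 - 45 = 630 min
= 10h 30m

10h 30m (630 minutes)


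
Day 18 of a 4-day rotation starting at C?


Shifts: A, B, C, D
Start: C (index 2)
Day 18: (2 + 18 - 1) mod 4
= 19 mod 4
= 3
Index 3 → shift D

Shift D


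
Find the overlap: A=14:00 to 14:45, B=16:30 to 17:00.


Meeting A: 840-885 (in minutes from midnight)
Meeting B: 990-1020
Overlap start = max(840, 990) = 990
Overlap end = min(885, 1020) = 885
Overlap = max(0, 885 - 990) = 0 min

0 minutes


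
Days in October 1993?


31 days

Month: October (month 10)
October has 31 days


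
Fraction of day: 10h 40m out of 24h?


0.4444 (44.44%)

Total minutes: 10×60 + 40 = 640
Day = 24×60 = 1440 minutes
Fraction = 640/1440 ≈ 0.4444
As a percentage: 640/1440 × 100 ≈ 44.44%


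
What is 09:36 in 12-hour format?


9:36 AM

Hour: 9
9 < 12 → AM


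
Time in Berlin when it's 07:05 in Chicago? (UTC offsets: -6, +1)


14:05

Time difference = UTC+1 - UTC-6 = +7 hours
New hour = (7 + 7) mod 24
= 14 mod 24 = 14
Minutes unchanged → 14:05


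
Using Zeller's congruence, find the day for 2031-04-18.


Zeller's congruence:
q=18, m=4, k=31, j=20
h = (18 + ⌊13×5/5⌋ + 31 + ⌊31/4⌋ + ⌊20/4⌋ - 2×20) mod 7
= (18 + 13 + 31 + 7 + 5 - 40) mod 7
= 34 mod 7 = 6
h=6 → Friday

Friday


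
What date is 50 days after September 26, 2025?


Start: September 26, 2025
Add 50 days
September 26 → October 1: 30 - 26 + 1 = 5 days (50 - 5 = 45 left)
October 1 → November 1: 31 - 1 + 1 = 31 days (45 - 31 = 14 left)
November 1 + 14 = November 15, 2025

November 15, 2025


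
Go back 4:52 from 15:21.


10:29

Start: 921 minutes from midnight
Subtract: 292 minutes
Remaining: 921 - 292 = 629
Hours: 10, Minutes: 29


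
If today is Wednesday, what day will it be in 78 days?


Start: Wednesday (index 2)
(2 + 78) mod 7
= 80 mod 7
= 3
Index 3 → Thursday

Thursday


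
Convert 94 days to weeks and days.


13 weeks 3 days

Weeks: 94 ÷ 7 = 13 remainder 3


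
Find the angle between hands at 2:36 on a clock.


Hour hand = 2×30 + 36×0.5 = 78.0°
Minute hand = 36×6 = 216°
Difference = |78.0 - 216| = 138.0°

138.0°


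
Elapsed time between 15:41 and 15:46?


0h 5m

End time in minutes: 15×60 + 46 = 946
Start time in minutes: 15×60 + 41 = 941
Difference = 946 - 941 = 5 minutes
= 0 hours 5 minutes


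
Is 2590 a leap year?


Rules: divisible by 4 AND (not by 100 OR by 400)
2590 ÷ 4 = 647 remainder 2 → not divisible by 4
Not divisible by 4 → not a leap year

No


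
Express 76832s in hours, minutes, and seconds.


Hours: 76832 ÷ 3600 = 21 remainder 1232
Minutes: 1232 ÷ 60 = 20 remainder 32
Seconds: 32

21h 20m 32s


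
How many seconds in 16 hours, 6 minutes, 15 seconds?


Hours: 16 × 3600 = 57600
Minutes: 6 × 60 = 360
Seconds: 15
Total = 57600 + 360 + 15 = 57975

57975 seconds


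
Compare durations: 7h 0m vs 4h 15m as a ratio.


Duration 1: 420 minutes
Duration 2: 255 minutes
Ratio = 420:255
GCD = 15
Simplified = 28:17
As a decimal: 28/17 ≈ 1.65

28:17 (1.65)


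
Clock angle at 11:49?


Hour hand = 11×30 + 49×0.5 = 354.5°
Minute hand = 49×6 = 294°
Difference = |354.5 - 294| = 60.5°

60.5°


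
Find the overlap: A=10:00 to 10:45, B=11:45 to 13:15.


Meeting A: 600-645 (in minutes from midnight)
Meeting B: 705-795
Overlap start = max(600, 705) = 705
Overlap end = min(645, 795) = 645
Overlap = max(0, 645 - 705) = 0 min

0 minutes


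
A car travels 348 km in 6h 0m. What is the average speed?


Distance: 348 km
Time: 6 hours
Speed = 348 / 6 = 58.0 km/h

58.0 km/h


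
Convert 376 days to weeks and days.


53 weeks 5 days

Weeks: 376 ÷ 7 = 53 remainder 5


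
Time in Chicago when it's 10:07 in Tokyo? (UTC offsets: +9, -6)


19:07 (previous day)

Time difference = UTC-6 - UTC+9 = -15 hours
New hour = (10 -15) mod 24
= -5 mod 24 = 19
Minutes unchanged → 19:07; -5 < 0 → previous day


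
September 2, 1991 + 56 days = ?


October 28, 1991

Start: September 2, 1991
Add 56 days
September 2 → October 1: 30 - 2 + 1 = 29 days (56 - 29 = 27 left)
October 1 + 27 = October 28, 1991


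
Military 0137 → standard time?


1:37 AM

Hour: 1
1 < 12 → AM


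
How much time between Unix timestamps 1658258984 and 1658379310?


120326 seconds (33.4 hours / 1.39 days)

Difference = 1658379310 - 1658258984 = 120326 seconds
In hours: 120326 / 3600 ≈ 33.4
In days: 120326 / 86400 ≈ 1.39


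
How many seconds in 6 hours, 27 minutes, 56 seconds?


Hours: 6 × 3600 = 21600
Minutes: 27 × 60 = 1620
Seconds: 56
Total = 21600 + 1620 + 56 = 23276

23276 seconds


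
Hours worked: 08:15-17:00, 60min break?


Total time = (17×60+0) - (8×60+15)
= 1020 - 495 = 525 min
Minus break: 525 - 60 = 465 min
= 7h 45m

7h 45m (465 minutes)


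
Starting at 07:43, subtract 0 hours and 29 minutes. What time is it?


07:14

Start: 463 minutes from midnight
Subtract: 29 minutes
Remaining: 463 - 29 = 434
Hours: 7, Minutes: 14


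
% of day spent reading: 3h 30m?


Time: 210 minutes
Day: 1440 minutes
Percentage = (210/1440) × 100 ≈ 14.6%

14.6%


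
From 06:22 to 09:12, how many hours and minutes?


End time in minutes: 9×60 + 12 = 552
Start time in minutes: 6×60 + 22 = 382
Difference = 552 - 382 = 170 minutes
= 2 hours 50 minutes

2h 50m


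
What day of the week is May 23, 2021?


Sunday

Zeller's congruence:
q=23, m=5, k=21, j=20
h = (23 + ⌊13×6/5⌋ + 21 + ⌊21/4⌋ + ⌊20/4⌋ - 2×20) mod 7
= (23 + 15 + 21 + 5 + 5 - 40) mod 7
= 29 mod 7 = 1
h=1 → Sunday


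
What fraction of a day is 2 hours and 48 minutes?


Total minutes: 2×60 + 48 = 168
Day = 24×60 = 1440 minutes
Fraction = 168/1440 ≈ 0.1167
As a percentage: 168/1440 × 100 ≈ 11.67%

0.1167 (11.67%)


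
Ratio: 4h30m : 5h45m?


18:23 (0.78)

Duration 1: 270 minutes
Duration 2: 345 minutes
Ratio = 270:345
GCD = 15
Simplified = 18:23
As a decimal: 18/23 ≈ 0.78


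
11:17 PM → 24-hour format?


23:17

Input: 11:17 PM
PM: 11 + 12 = 23


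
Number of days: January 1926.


Month: January (month 1)
January has 31 days

31 days


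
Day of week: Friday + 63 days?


Friday

Start: Friday (index 4)
(4 + 63) mod 7
= 67 mod 7
= 4
Index 4 → Friday


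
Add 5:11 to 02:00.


Start: 120 minutes from midnight
Add: 311 minutes
Total: 431 minutes
Hours: 431 ÷ 60 = 7 remainder 11

07:11


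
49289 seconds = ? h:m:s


13h 41m 29s

Hours: 49289 ÷ 3600 = 13 remainder 2489
Minutes: 2489 ÷ 60 = 41 remainder 29
Seconds: 29


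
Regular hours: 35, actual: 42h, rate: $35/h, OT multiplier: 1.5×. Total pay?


$1592.50

Regular: 35h × $35 = $1225.00
Overtime: 42 - 35 = 7h
OT pay: 7h × $35 × 1.5 = $367.50
Total = $1225.00 + $367.50 = $1592.50


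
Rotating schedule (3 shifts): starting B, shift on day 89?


Shifts: A, B, C
Start: B (index 1)
Day 89: (1 + 89 - 1) mod 3
= 89 mod 3
= 2
Index 2 → shift C

Shift C


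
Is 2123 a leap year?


Rules: divisible by 4 AND (not by 100 OR by 400)
2123 ÷ 4 = 530 remainder 3 → not divisible by 4
Not divisible by 4 → not a leap year

No


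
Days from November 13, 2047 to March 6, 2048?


114 days

From November 13, 2047 to March 6, 2048
Rest of November 2047: 30 - 13 = 17
Full months: December 31, January 31, February 2048 29
Days into March 2048: 6
Total = 17 + 31 + 31 + 29 + 6 = 114 days


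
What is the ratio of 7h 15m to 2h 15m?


Duration 1: 435 minutes
Duration 2: 135 minutes
Ratio = 435:135
GCD = 15
Simplified = 29:9
As a decimal: 29/9 ≈ 3.22

29:9 (3.22)


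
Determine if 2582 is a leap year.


Rules: divisible by 4 AND (not by 100 OR by 400)
2582 ÷ 4 = 645 remainder 2 → not divisible by 4
Not divisible by 4 → not a leap year

No


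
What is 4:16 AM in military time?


04:16

Input: 4:16 AM
AM hour stays: 4


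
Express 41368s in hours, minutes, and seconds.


11h 29m 28s

Hours: 41368 ÷ 3600 = 11 remainder 1768
Minutes: 1768 ÷ 60 = 29 remainder 28
Seconds: 28


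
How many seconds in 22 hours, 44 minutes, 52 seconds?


81892 seconds

Hours: 22 × 3600 = 79200
Minutes: 44 × 60 = 2640
Seconds: 52
Total = 79200 + 2640 + 52 = 81892


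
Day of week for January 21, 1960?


Thursday

Zeller's congruence:
q=21, m=13, k=59, j=19
h = (21 + ⌊13×14/5⌋ + 59 + ⌊59/4⌋ + ⌊19/4⌋ - 2×19) mod 7
= (21 + 36 + 59 + 14 + 4 - 38) mod 7
= 96 mod 7 = 5
h=5 → Thursday


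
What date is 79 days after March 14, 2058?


June 1, 2058

Start: March 14, 2058
Add 79 days
March 14 → April 1: 31 - 14 + 1 = 18 days (79 - 18 = 61 left)
April 1 → May 1: 30 - 1 + 1 = 30 days (61 - 30 = 31 left)
May 1 → June 1: 31 - 1 + 1 = 31 days (31 - 31 = 0 left)
Land exactly on June 1, 2058


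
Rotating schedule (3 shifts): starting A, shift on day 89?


Shifts: A, B, C
Start: A (index 0)
Day 89: (0 + 89 - 1) mod 3
= 88 mod 3
= 1
Index 1 → shift B

Shift B


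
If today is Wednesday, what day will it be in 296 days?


Friday

Start: Wednesday (index 2)
(2 + 296) mod 7
= 298 mod 7
= 4
Index 4 → Friday


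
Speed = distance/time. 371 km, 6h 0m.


61.8 km/h

Distance: 371 km
Time: 6 hours
Speed = 371 / 6 ≈ 61.8 km/h


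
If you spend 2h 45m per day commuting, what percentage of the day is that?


Time: 165 minutes
Day: 1440 minutes
Percentage = (165/1440) × 100 ≈ 11.5%

11.5%


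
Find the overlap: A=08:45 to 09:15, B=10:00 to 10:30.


0 minutes

Meeting A: 525-555 (in minutes from midnight)
Meeting B: 600-630
Overlap start = max(525, 600) = 600
Overlap end = min(555, 630) = 555
Overlap = max(0, 555 - 600) = 0 min


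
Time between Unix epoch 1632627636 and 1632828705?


Difference = 1632828705 - 1632627636 = 201069 seconds
In hours: 201069 / 3600 ≈ 55.9
In days: 201069 / 86400 ≈ 2.33

201069 seconds (55.9 hours / 2.33 days)


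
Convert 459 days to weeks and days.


Weeks: 459 ÷ 7 = 65 remainder 4

65 weeks 4 days


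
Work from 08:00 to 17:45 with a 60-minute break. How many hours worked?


Total time = (17×60+45) - (8×60+0)
= 1065 - 480 = 585 min
Minus break: 585 - 60 = 525 min
= 8h 45m

8h 45m (525 minutes)


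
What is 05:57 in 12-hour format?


5:57 AM

Hour: 5
5 < 12 → AM


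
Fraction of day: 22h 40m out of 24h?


Total minutes: 22×60 + 40 = 1360
Day = 24×60 = 1440 minutes
Fraction = 1360/1440 ≈ 0.9444
As a percentage: 1360/1440 × 100 ≈ 94.44%

0.9444 (94.44%)


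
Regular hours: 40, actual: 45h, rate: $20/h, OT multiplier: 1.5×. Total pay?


Regular: 40h × $20 = $800.00
Overtime: 45 - 40 = 5h
OT pay: 5h × $20 × 1.5 = $150.00
Total = $800.00 + $150.00 = $950.00

$950.00


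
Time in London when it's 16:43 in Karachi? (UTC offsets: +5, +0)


11:43

Time difference = UTC+0 - UTC+5 = -5 hours
New hour = (16 -5) mod 24
= 11 mod 24 = 11
Minutes unchanged → 11:43


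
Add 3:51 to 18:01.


Start: 1081 minutes from midnight
Add: 231 minutes
Total: 1312 minutes
Hours: 1312 ÷ 60 = 21 remainder 52

21:52


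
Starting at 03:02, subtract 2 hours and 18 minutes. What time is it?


00:44

Start: 182 minutes from midnight
Subtract: 138 minutes
Remaining: 182 - 138 = 44
Hours: 0, Minutes: 44


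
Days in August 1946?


31 days

Month: August (month 8)
August has 31 days


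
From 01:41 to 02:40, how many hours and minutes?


End time in minutes: 2×60 + 40 = 160
Start time in minutes: 1×60 + 41 = 101
Difference = 160 - 101 = 59 minutes
= 0 hours 59 minutes

0h 59m


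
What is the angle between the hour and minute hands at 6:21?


64.5°

Hour hand = 6×30 + 21×0.5 = 190.5°
Minute hand = 21×6 = 126°
Difference = |190.5 - 126| = 64.5°


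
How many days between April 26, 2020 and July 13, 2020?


From April 26, 2020 to July 13, 2020
Rest of April 2020: 30 - 26 = 4
Full months: May 31, June 30
Days into July 2020: 13
Total = 4 + 31 + 30 + 13 = 78 days

78 days


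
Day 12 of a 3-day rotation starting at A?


Shifts: A, B, C
Start: A (index 0)
Day 12: (0 + 12 - 1) mod 3
= 11 mod 3
= 2
Index 2 → shift C

Shift C


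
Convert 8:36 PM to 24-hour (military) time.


20:36

Input: 8:36 PM
PM: 8 + 12 = 20


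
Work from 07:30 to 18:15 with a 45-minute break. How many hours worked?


10h 0m (600 minutes)

Total time = (18×60+15) - (7×60+30)
= 1095 - 450 = 645 min
Minus break: 645 - 45 = 600 min
= 10h 0m


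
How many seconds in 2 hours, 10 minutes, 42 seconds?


Hours: 2 × 3600 = 7200
Minutes: 10 × 60 = 600
Seconds: 42
Total = 7200 + 600 + 42 = 7842

7842 seconds


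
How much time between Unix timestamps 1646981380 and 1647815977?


Difference = 1647815977 - 1646981380 = 834597 seconds
In hours: 834597 / 3600 ≈ 231.8
In days: 834597 / 86400 ≈ 9.66

834597 seconds (231.8 hours / 9.66 days)


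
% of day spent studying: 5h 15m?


21.9%

Time: 315 minutes
Day: 1440 minutes
Percentage = (315/1440) × 100 ≈ 21.9%


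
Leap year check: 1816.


Yes

Rules: divisible by 4 AND (not by 100 OR by 400)
1816 ÷ 4 = 454 exactly → divisible by 4
1816 ÷ 100 = 18 remainder 16 → not divisible by 100
Divisible by 4 but not by 100 → leap year


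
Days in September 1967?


30 days

Month: September (month 9)
September has 30 days


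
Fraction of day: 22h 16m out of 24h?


0.9278 (92.78%)

Total minutes: 22×60 + 16 = 1336
Day = 24×60 = 1440 minutes
Fraction = 1336/1440 ≈ 0.9278
As a percentage: 1336/1440 × 100 ≈ 92.78%


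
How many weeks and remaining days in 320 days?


45 weeks 5 days

Weeks: 320 ÷ 7 = 45 remainder 5


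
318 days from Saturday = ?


Tuesday

Start: Saturday (index 5)
(5 + 318) mod 7
= 323 mod 7
= 1
Index 1 → Tuesday


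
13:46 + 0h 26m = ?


Start: 826 minutes from midnight
Add: 26 minutes
Total: 852 minutes
Hours: 852 ÷ 60 = 14 remainder 12

14:12


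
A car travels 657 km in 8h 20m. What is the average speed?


78.8 km/h

Distance: 657 km
Time: 8h 20m = 500 min = 500/60 = 25/3 hours
Speed = 657 ÷ (25/3) = 657 × 3 / 25 = 1971/25 ≈ 78.8 km/h


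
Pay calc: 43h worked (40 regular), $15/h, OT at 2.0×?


$690.00

Regular: 40h × $15 = $600.00
Overtime: 43 - 40 = 3h
OT pay: 3h × $15 × 2.0 = $90.00
Total = $600.00 + $90.00 = $690.00


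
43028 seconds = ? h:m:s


11h 57m 8s

Hours: 43028 ÷ 3600 = 11 remainder 3428
Minutes: 3428 ÷ 60 = 57 remainder 8
Seconds: 8


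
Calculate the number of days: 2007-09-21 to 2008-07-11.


From September 21, 2007 to July 11, 2008
Rest of September 2007: 30 - 21 = 9
Full months: October 31, November 30, December 31, January 31, February 2008 29, March 31, April 30, May 31, June 30
Days into July 2008: 11
Total = 9 + 31 + 30 + 31 + 31 + 29 + 31 + 30 + 31 + 30 + 11 = 294 days

294 days


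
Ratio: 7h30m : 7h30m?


Duration 1: 450 minutes
Duration 2: 450 minutes
Ratio = 450:450
GCD = 450
Simplified = 1:1
As a decimal: 1/1 = 1.00

1:1 (1.00)


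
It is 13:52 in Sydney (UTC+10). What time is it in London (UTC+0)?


Time difference = UTC+0 - UTC+10 = -10 hours
New hour = (13 -10) mod 24
= 3 mod 24 = 3
Minutes unchanged → 03:52

03:52


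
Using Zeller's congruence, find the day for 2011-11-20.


Zeller's congruence:
q=20, m=11, k=11, j=20
h = (20 + ⌊13×12/5⌋ + 11 + ⌊11/4⌋ + ⌊20/4⌋ - 2×20) mod 7
= (20 + 31 + 11 + 2 + 5 - 40) mod 7
= 29 mod 7 = 1
h=1 → Sunday

Sunday


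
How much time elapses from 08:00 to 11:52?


3h 52m

End time in minutes: 11×60 + 52 = 712
Start time in minutes: 8×60 + 0 = 480
Difference = 712 - 480 = 232 minutes
= 3 hours 52 minutes


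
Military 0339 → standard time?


3:39 AM

Hour: 3
3 < 12 → AM


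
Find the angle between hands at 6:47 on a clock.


78.5°

Hour hand = 6×30 + 47×0.5 = 203.5°
Minute hand = 47×6 = 282°
Difference = |203.5 - 282| = 78.5°


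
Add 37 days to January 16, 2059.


February 22, 2059

Start: January 16, 2059
Add 37 days
January 16 → February 1: 31 - 16 + 1 = 16 days (37 - 16 = 21 left)
February 1 + 21 = February 22, 2059


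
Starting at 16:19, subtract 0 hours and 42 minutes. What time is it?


15:37

Start: 979 minutes from midnight
Subtract: 42 minutes
Remaining: 979 - 42 = 937
Hours: 15, Minutes: 37


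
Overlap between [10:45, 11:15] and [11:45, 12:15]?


Meeting A: 645-675 (in minutes from midnight)
Meeting B: 705-735
Overlap start = max(645, 705) = 705
Overlap end = min(675, 735) = 675
Overlap = max(0, 675 - 705) = 0 min

0 minutes


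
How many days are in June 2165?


30 days

Month: June (month 6)
June has 30 days


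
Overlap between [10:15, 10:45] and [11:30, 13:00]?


0 minutes

Meeting A: 615-645 (in minutes from midnight)
Meeting B: 690-780
Overlap start = max(615, 690) = 690
Overlap end = min(645, 780) = 645
Overlap = max(0, 645 - 690) = 0 min


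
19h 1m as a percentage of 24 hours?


Total minutes: 19×60 + 1 = 1141
Day = 24×60 = 1440 minutes
Fraction = 1141/1440 ≈ 0.7924
As a percentage: 1141/1440 × 100 ≈ 79.24%

0.7924 (79.24%)


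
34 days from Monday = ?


Sunday

Start: Monday (index 0)
(0 + 34) mod 7
= 34 mod 7
= 6
Index 6 → Sunday


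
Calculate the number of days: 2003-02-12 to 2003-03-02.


18 days

From February 12, 2003 to March 2, 2003
Rest of February 2003: 28 - 12 = 16
Days into March 2003: 2
Total = 16 + 2 = 18 days


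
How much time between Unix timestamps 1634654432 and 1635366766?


Difference = 1635366766 - 1634654432 = 712334 seconds
In hours: 712334 / 3600 ≈ 197.9
In days: 712334 / 86400 ≈ 8.24

712334 seconds (197.9 hours / 8.24 days)


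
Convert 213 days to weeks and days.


Weeks: 213 ÷ 7 = 30 remainder 3

30 weeks 3 days


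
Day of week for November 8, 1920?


Zeller's congruence:
q=8, m=11, k=20, j=19
h = (8 + ⌊13×12/5⌋ + 20 + ⌊20/4⌋ + ⌊19/4⌋ - 2×19) mod 7
= (8 + 31 + 20 + 5 + 4 - 38) mod 7
= 30 mod 7 = 2
h=2 → Monday

Monday


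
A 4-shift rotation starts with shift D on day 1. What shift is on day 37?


Shifts: A, B, C, D
Start: D (index 3)
Day 37: (3 + 37 - 1) mod 4
= 39 mod 4
= 3
Index 3 → shift D

Shift D


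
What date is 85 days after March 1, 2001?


Start: March 1, 2001
Add 85 days
March 1 → April 1: 31 - 1 + 1 = 31 days (85 - 31 = 54 left)
April 1 → May 1: 30 - 1 + 1 = 30 days (54 - 30 = 24 left)
May 1 + 24 = May 25, 2001

May 25, 2001


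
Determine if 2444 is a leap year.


Rules: divisible by 4 AND (not by 100 OR by 400)
2444 ÷ 4 = 611 exactly → divisible by 4
2444 ÷ 100 = 24 remainder 44 → not divisible by 100
Divisible by 4 but not by 100 → leap year

Yes


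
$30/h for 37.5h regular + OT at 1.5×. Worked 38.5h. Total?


Regular: 37.5h × $30 = $1125.00
Overtime: 38.5 - 37.5 = 1.0h
OT pay: 1.0h × $30 × 1.5 = $45.00
Total = $1125.00 + $45.00 = $1170.00

$1170.00


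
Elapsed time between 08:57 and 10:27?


1h 30m

End time in minutes: 10×60 + 27 = 627
Start time in minutes: 8×60 + 57 = 537
Difference = 627 - 537 = 90 minutes
= 1 hours 30 minutes


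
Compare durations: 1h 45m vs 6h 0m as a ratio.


7:24 (0.29)

Duration 1: 105 minutes
Duration 2: 360 minutes
Ratio = 105:360
GCD = 15
Simplified = 7:24
As a decimal: 7/24 ≈ 0.29


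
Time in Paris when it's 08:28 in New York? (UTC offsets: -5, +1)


Time difference = UTC+1 - UTC-5 = +6 hours
New hour = (8 + 6) mod 24
= 14 mod 24 = 14
Minutes unchanged → 14:28

14:28


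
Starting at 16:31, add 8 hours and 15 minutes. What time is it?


00:46 (next day)

Start: 991 minutes from midnight
Add: 495 minutes
Total: 1486 minutes
Hours: 1486 ÷ 60 = 24 remainder 46
24 ≥ 24 → 24 - 24 = 0 (next day)


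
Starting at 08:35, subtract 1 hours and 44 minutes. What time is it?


06:51

Start: 515 minutes from midnight
Subtract: 104 minutes
Remaining: 515 - 104 = 411
Hours: 6, Minutes: 51


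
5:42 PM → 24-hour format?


Input: 5:42 PM
PM: 5 + 12 = 17

17:42


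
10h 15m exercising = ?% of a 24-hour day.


Time: 615 minutes
Day: 1440 minutes
Percentage = (615/1440) × 100 ≈ 42.7%

42.7%


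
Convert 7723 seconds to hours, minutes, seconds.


Hours: 7723 ÷ 3600 = 2 remainder 523
Minutes: 523 ÷ 60 = 8 remainder 43
Seconds: 43

2h 8m 43s


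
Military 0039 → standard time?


12:39 AM

Hour: 0
0 → 12 AM (midnight)


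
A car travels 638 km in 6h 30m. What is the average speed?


Distance: 638 km
Time: 6h 30m = 390 min = 390/60 = 13/2 hours
Speed = 638 ÷ (13/2) = 638 × 2 / 13 = 1276/13 ≈ 98.2 km/h

98.2 km/h


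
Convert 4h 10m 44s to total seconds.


Hours: 4 × 3600 = 14400
Minutes: 10 × 60 = 600
Seconds: 44
Total = 14400 + 600 + 44 = 15044

15044 seconds


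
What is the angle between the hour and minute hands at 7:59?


Hour hand = 7×30 + 59×0.5 = 239.5°
Minute hand = 59×6 = 354°
Difference = |239.5 - 354| = 114.5°

114.5°


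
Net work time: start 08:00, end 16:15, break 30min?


7h 45m (465 minutes)

Total time = (16×60+15) - (8×60+0)
= 975 - 480 = 495 min
Minus break: 495 - 30 = 465 min
= 7h 45m


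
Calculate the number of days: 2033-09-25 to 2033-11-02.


38 days

From September 25, 2033 to November 2, 2033
Rest of September 2033: 30 - 25 = 5
Full months: October 31
Days into November 2033: 2
Total = 5 + 31 + 2 = 38 days


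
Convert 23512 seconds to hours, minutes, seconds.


Hours: 23512 ÷ 3600 = 6 remainder 1912
Minutes: 1912 ÷ 60 = 31 remainder 52
Seconds: 52

6h 31m 52s


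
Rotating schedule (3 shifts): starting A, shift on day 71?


Shifts: A, B, C
Start: A (index 0)
Day 71: (0 + 71 - 1) mod 3
= 70 mod 3
= 1
Index 1 → shift B

Shift B


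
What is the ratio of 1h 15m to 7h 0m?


5:28 (0.18)

Duration 1: 75 minutes
Duration 2: 420 minutes
Ratio = 75:420
GCD = 15
Simplified = 5:28
As a decimal: 5/28 ≈ 0.18


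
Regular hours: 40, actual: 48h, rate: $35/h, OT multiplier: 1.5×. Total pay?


$1820.00

Regular: 40h × $35 = $1400.00
Overtime: 48 - 40 = 8h
OT pay: 8h × $35 × 1.5 = $420.00
Total = $1400.00 + $420.00 = $1820.00


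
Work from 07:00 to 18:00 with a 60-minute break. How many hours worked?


Total time = (18×60+0) - (7×60+0)
= 1080 - 420 = 660 min
Minus break: 660 - 60 = 600 min
= 10h 0m

10h 0m (600 minutes)


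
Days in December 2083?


31 days

Month: December (month 12)
December has 31 days


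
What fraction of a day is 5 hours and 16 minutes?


0.2194 (21.94%)

Total minutes: 5×60 + 16 = 316
Day = 24×60 = 1440 minutes
Fraction = 316/1440 ≈ 0.2194
As a percentage: 316/1440 × 100 ≈ 21.94%


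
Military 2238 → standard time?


Hour: 22
22 - 12 = 10 → PM

10:38 PM


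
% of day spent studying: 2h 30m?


Time: 150 minutes
Day: 1440 minutes
Percentage = (150/1440) × 100 ≈ 10.4%

10.4%


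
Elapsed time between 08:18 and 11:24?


3h 6m

End time in minutes: 11×60 + 24 = 684
Start time in minutes: 8×60 + 18 = 498
Difference = 684 - 498 = 186 minutes
= 3 hours 6 minutes


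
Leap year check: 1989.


Rules: divisible by 4 AND (not by 100 OR by 400)
1989 ÷ 4 = 497 remainder 1 → not divisible by 4
Not divisible by 4 → not a leap year

No


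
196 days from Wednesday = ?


Wednesday

Start: Wednesday (index 2)
(2 + 196) mod 7
= 198 mod 7
= 2
Index 2 → Wednesday


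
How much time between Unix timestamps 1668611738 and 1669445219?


833481 seconds (231.5 hours / 9.65 days)

Difference = 1669445219 - 1668611738 = 833481 seconds
In hours: 833481 / 3600 ≈ 231.5
In days: 833481 / 86400 ≈ 9.65


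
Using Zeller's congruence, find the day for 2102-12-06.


Zeller's congruence:
q=6, m=12, k=2, j=21
h = (6 + ⌊13×13/5⌋ + 2 + ⌊2/4⌋ + ⌊21/4⌋ - 2×21) mod 7
= (6 + 33 + 2 + 0 + 5 - 42) mod 7
= 4 mod 7 = 4
h=4 → Wednesday

Wednesday


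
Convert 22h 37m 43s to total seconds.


81463 seconds

Hours: 22 × 3600 = 79200
Minutes: 37 × 60 = 2220
Seconds: 43
Total = 79200 + 2220 + 43 = 81463


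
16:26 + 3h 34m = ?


Start: 986 minutes from midnight
Add: 214 minutes
Total: 1200 minutes
Hours: 1200 ÷ 60 = 20 remainder 0

20:00


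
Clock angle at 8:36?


Hour hand = 8×30 + 36×0.5 = 258.0°
Minute hand = 36×6 = 216°
Difference = |258.0 - 216| = 42.0°

42.0°


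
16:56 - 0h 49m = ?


Start: 1016 minutes from midnight
Subtract: 49 minutes
Remaining: 1016 - 49 = 967
Hours: 16, Minutes: 7

16:07


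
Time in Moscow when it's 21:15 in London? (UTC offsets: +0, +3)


00:15 (next day)

Time difference = UTC+3 - UTC+0 = +3 hours
New hour = (21 + 3) mod 24
= 24 mod 24 = 0
Minutes unchanged → 00:15; 24 ≥ 24 → next day


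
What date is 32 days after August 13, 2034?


Start: August 13, 2034
Add 32 days
August 13 → September 1: 31 - 13 + 1 = 19 days (32 - 19 = 13 left)
September 1 + 13 = September 14, 2034

September 14, 2034


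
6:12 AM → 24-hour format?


06:12

Input: 6:12 AM
AM hour stays: 6


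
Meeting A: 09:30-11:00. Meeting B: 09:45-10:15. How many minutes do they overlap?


Meeting A: 570-660 (in minutes from midnight)
Meeting B: 585-615
Overlap start = max(570, 585) = 585
Overlap end = min(660, 615) = 615
Overlap = max(0, 615 - 585) = 30 min

30 minutes


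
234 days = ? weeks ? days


33 weeks 3 days

Weeks: 234 ÷ 7 = 33 remainder 3


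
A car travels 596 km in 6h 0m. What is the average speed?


99.3 km/h

Distance: 596 km
Time: 6 hours
Speed = 596 / 6 ≈ 99.3 km/h


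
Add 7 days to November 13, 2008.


November 20, 2008

Start: November 13, 2008
Add 7 days
November 13 + 7 = November 20, 2008


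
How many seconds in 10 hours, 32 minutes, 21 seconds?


37941 seconds

Hours: 10 × 3600 = 36000
Minutes: 32 × 60 = 1920
Seconds: 21
Total = 36000 + 1920 + 21 = 37941


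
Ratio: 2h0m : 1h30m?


Duration 1: 120 minutes
Duration 2: 90 minutes
Ratio = 120:90
GCD = 30
Simplified = 4:3
As a decimal: 4/3 ≈ 1.33

4:3 (1.33)


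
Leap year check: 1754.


No

Rules: divisible by 4 AND (not by 100 OR by 400)
1754 ÷ 4 = 438 remainder 2 → not divisible by 4
Not divisible by 4 → not a leap year


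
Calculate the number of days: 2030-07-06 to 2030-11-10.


127 days

From July 6, 2030 to November 10, 2030
Rest of July 2030: 31 - 6 = 25
Full months: August 31, September 30, October 31
Days into November 2030: 10
Total = 25 + 31 + 30 + 31 + 10 = 127 days


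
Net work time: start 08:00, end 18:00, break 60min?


Total time = (18×60+0) - (8×60+0)
= 1080 - 480 = 600 min
Minus break: 600 - 60 = 540 min
= 9h 0m

9h 0m (540 minutes)


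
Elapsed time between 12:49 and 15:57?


End time in minutes: 15×60 + 57 = 957
Start time in minutes: 12×60 + 49 = 769
Difference = 957 - 769 = 188 minutes
= 3 hours 8 minutes

3h 8m


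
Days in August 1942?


Month: August (month 8)
August has 31 days

31 days


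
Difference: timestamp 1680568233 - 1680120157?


Difference = 1680568233 - 1680120157 = 448076 seconds
In hours: 448076 / 3600 ≈ 124.5
In days: 448076 / 86400 ≈ 5.19

448076 seconds (124.5 hours / 5.19 days)


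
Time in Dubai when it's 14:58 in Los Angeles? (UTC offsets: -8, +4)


02:58 (next day)

Time difference = UTC+4 - UTC-8 = +12 hours
New hour = (14 + 12) mod 24
= 26 mod 24 = 2
Minutes unchanged → 02:58; 26 ≥ 24 → next day


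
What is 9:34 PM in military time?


21:34

Input: 9:34 PM
PM: 9 + 12 = 21


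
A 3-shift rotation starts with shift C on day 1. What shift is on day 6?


Shift B

Shifts: A, B, C
Start: C (index 2)
Day 6: (2 + 6 - 1) mod 3
= 7 mod 3
= 1
Index 1 → shift B


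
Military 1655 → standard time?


4:55 PM

Hour: 16
16 - 12 = 4 → PM


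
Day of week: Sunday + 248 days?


Wednesday

Start: Sunday (index 6)
(6 + 248) mod 7
= 254 mod 7
= 2
Index 2 → Wednesday


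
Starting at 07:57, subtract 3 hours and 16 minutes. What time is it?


04:41

Start: 477 minutes from midnight
Subtract: 196 minutes
Remaining: 477 - 196 = 281
Hours: 4, Minutes: 41


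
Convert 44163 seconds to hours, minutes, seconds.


12h 16m 3s

Hours: 44163 ÷ 3600 = 12 remainder 963
Minutes: 963 ÷ 60 = 16 remainder 3
Seconds: 3


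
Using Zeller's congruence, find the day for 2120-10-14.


Zeller's congruence:
q=14, m=10, k=20, j=21
h = (14 + ⌊13×11/5⌋ + 20 + ⌊20/4⌋ + ⌊21/4⌋ - 2×21) mod 7
= (14 + 28 + 20 + 5 + 5 - 42) mod 7
= 30 mod 7 = 2
h=2 → Monday

Monday


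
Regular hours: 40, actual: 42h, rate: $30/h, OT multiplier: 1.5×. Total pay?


Regular: 40h × $30 = $1200.00
Overtime: 42 - 40 = 2h
OT pay: 2h × $30 × 1.5 = $90.00
Total = $1200.00 + $90.00 = $1290.00

$1290.00


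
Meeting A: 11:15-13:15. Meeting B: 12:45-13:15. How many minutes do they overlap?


Meeting A: 675-795 (in minutes from midnight)
Meeting B: 765-795
Overlap start = max(675, 765) = 765
Overlap end = min(795, 795) = 795
Overlap = max(0, 795 - 765) = 30 min

30 minutes


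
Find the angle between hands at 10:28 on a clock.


Hour hand = 10×30 + 28×0.5 = 314.0°
Minute hand = 28×6 = 168°
Difference = |314.0 - 168| = 146.0°

146.0°


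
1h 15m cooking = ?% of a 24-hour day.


5.2%

Time: 75 minutes
Day: 1440 minutes
Percentage = (75/1440) × 100 ≈ 5.2%


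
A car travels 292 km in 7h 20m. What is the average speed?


Distance: 292 km
Time: 7h 20m = 440 min = 440/60 = 22/3 hours
Speed = 292 ÷ (22/3) = 292 × 3 / 22 = 876/22 ≈ 39.8 km/h

39.8 km/h


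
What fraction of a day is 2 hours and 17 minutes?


0.0951 (9.51%)

Total minutes: 2×60 + 17 = 137
Day = 24×60 = 1440 minutes
Fraction = 137/1440 ≈ 0.0951
As a percentage: 137/1440 × 100 ≈ 9.51%


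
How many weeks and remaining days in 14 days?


Weeks: 14 ÷ 7 = 2 remainder 0

2 weeks 0 days


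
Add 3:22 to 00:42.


04:04

Start: 42 minutes from midnight
Add: 202 minutes
Total: 244 minutes
Hours: 244 ÷ 60 = 4 remainder 4


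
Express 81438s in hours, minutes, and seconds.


Hours: 81438 ÷ 3600 = 22 remainder 2238
Minutes: 2238 ÷ 60 = 37 remainder 18
Seconds: 18

22h 37m 18s


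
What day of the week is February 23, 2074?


Friday

Zeller's congruence:
q=23, m=14, k=73, j=20
h = (23 + ⌊13×15/5⌋ + 73 + ⌊73/4⌋ + ⌊20/4⌋ - 2×20) mod 7
= (23 + 39 + 73 + 18 + 5 - 40) mod 7
= 118 mod 7 = 6
h=6 → Friday


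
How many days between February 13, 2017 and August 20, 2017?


From February 13, 2017 to August 20, 2017
Rest of February 2017: 28 - 13 = 15
Full months: March 31, April 30, May 31, June 30, July 31
Days into August 2017: 20
Total = 15 + 31 + 30 + 31 + 30 + 31 + 20 = 188 days

188 days


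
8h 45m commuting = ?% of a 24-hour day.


Time: 525 minutes
Day: 1440 minutes
Percentage = (525/1440) × 100 ≈ 36.5%

36.5%


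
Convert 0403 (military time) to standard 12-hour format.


Hour: 4
4 < 12 → AM

4:03 AM


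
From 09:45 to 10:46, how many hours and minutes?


End time in minutes: 10×60 + 46 = 646
Start time in minutes: 9×60 + 45 = 585
Difference = 646 - 585 = 61 minutes
= 1 hours 1 minutes

1h 1m


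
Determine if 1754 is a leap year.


No

Rules: divisible by 4 AND (not by 100 OR by 400)
1754 ÷ 4 = 438 remainder 2 → not divisible by 4
Not divisible by 4 → not a leap year


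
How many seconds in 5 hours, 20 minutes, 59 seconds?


Hours: 5 × 3600 = 18000
Minutes: 20 × 60 = 1200
Seconds: 59
Total = 18000 + 1200 + 59 = 19259

19259 seconds


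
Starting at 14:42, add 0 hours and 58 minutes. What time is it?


Start: 882 minutes from midnight
Add: 58 minutes
Total: 940 minutes
Hours: 940 ÷ 60 = 15 remainder 40

15:40
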